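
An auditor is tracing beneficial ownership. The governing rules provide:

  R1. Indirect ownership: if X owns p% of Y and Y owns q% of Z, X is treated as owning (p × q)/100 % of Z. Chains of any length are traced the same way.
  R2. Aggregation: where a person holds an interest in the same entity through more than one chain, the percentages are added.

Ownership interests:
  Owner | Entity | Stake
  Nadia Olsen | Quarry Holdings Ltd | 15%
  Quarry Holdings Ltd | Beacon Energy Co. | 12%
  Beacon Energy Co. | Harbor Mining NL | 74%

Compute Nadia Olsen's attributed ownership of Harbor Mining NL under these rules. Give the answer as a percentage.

1.332%

Chain via Quarry Holdings Ltd → Beacon Energy Co. (R1): 15% × 12% × 74% = 1.332% of Harbor Mining NL.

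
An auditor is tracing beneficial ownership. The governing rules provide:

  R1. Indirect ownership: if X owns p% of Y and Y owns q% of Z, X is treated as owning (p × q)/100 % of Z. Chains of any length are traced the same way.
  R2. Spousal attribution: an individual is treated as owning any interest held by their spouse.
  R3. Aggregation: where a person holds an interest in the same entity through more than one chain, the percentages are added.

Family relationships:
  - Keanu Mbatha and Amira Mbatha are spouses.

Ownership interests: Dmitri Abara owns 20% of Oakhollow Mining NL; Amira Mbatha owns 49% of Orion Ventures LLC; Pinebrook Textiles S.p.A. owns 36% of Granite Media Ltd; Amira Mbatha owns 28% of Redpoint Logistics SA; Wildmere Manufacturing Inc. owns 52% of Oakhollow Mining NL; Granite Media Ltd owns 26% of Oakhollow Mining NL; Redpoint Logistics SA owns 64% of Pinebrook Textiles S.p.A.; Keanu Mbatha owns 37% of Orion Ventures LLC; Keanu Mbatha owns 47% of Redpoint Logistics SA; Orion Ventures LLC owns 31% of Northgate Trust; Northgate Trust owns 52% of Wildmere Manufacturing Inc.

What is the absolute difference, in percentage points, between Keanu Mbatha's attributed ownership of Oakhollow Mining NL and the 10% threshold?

By spousal attribution (R2), Keanu Mbatha is treated as also owning Amira Mbatha's interest in Redpoint Logistics SA, giving 47% + 28% = 75%.
By spousal attribution (R2), Keanu Mbatha is treated as also owning Amira Mbatha's interest in Orion Ventures LLC, giving 37% + 49% = 86%.
Chain via Redpoint Logistics SA → Pinebrook Textiles S.p.A. → Granite Media Ltd (R1): 75% × 64% × 36% × 26% = 4.4928% of Oakhollow Mining NL.
Chain via Orion Ventures LLC → Northgate Trust → Wildmere Manufacturing Inc. (R1): 86% × 31% × 52% × 52% = 7.208864% of Oakhollow Mining NL.
Aggregating (R3): 4.4928% + 7.208864% = 11.701664%.
11.701664% exceeds the 10% threshold by 1.701664 percentage points.

1.701664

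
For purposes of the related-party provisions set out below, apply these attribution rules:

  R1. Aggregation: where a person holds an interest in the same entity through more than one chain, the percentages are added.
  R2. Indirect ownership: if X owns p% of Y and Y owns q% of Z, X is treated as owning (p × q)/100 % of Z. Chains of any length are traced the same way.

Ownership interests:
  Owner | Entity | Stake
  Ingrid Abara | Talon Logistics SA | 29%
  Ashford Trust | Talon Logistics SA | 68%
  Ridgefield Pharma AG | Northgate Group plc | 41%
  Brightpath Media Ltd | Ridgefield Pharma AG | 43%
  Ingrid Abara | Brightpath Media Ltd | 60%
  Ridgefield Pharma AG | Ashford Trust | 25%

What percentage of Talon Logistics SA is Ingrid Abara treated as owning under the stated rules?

33.386%

Chain via Brightpath Media Ltd → Ridgefield Pharma AG → Ashford Trust (R2): 60% × 43% × 25% × 68% = 4.386% of Talon Logistics SA.
Direct interest in Talon Logistics SA: 29%.
Aggregating (R1): 4.386% + 29% = 33.386%.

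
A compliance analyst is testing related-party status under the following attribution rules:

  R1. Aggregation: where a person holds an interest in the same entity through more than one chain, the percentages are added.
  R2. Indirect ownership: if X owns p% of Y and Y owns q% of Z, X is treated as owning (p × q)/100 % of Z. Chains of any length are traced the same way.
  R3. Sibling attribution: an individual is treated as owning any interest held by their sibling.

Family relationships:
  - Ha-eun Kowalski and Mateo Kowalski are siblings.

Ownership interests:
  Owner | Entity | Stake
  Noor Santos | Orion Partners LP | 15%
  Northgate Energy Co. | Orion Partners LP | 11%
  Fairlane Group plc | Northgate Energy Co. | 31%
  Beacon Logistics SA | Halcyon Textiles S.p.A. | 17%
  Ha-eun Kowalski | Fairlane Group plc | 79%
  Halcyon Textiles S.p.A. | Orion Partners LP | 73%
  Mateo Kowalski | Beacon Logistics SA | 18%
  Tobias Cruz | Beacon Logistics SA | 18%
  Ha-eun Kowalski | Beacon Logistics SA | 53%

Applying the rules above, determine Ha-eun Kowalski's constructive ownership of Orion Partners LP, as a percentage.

By sibling attribution (R3), Ha-eun Kowalski is treated as also owning Mateo Kowalski's interest in Beacon Logistics SA, giving 53% + 18% = 71%.
Chain via Fairlane Group plc → Northgate Energy Co. (R2): 79% × 31% × 11% = 2.6939% of Orion Partners LP.
Chain via Beacon Logistics SA → Halcyon Textiles S.p.A. (R2): 71% × 17% × 73% = 8.8111% of Orion Partners LP.
Aggregating (R1): 2.6939% + 8.8111% = 11.505%.

11.505%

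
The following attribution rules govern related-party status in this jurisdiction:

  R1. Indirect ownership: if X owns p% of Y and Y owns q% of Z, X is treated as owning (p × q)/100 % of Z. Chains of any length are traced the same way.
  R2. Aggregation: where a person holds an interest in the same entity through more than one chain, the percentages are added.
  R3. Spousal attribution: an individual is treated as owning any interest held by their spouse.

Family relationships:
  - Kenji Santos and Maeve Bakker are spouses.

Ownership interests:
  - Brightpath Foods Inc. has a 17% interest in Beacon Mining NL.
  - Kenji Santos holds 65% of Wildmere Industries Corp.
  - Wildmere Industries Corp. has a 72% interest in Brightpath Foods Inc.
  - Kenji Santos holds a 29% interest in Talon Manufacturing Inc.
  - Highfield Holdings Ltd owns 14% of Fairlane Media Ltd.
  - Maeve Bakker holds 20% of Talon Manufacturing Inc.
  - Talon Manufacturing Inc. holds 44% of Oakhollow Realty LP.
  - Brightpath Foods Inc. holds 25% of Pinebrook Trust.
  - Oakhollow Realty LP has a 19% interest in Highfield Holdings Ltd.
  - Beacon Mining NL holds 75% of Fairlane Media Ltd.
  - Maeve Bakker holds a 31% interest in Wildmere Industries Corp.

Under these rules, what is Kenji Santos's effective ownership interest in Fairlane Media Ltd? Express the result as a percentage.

By spousal attribution (R3), Kenji Santos is treated as also owning Maeve Bakker's interest in Talon Manufacturing Inc, giving 29% + 20% = 49%.
By spousal attribution (R3), Kenji Santos is treated as also owning Maeve Bakker's interest in Wildmere Industries Corp, giving 65% + 31% = 96%.
Chain via Talon Manufacturing Inc. → Oakhollow Realty LP → Highfield Holdings Ltd (R1): 49% × 44% × 19% × 14% = 0.573496% of Fairlane Media Ltd.
Chain via Wildmere Industries Corp. → Brightpath Foods Inc. → Beacon Mining NL (R1): 96% × 72% × 17% × 75% = 8.8128% of Fairlane Media Ltd.
Aggregating (R2): 0.573496% + 8.8128% = 9.386296%.

9.386296%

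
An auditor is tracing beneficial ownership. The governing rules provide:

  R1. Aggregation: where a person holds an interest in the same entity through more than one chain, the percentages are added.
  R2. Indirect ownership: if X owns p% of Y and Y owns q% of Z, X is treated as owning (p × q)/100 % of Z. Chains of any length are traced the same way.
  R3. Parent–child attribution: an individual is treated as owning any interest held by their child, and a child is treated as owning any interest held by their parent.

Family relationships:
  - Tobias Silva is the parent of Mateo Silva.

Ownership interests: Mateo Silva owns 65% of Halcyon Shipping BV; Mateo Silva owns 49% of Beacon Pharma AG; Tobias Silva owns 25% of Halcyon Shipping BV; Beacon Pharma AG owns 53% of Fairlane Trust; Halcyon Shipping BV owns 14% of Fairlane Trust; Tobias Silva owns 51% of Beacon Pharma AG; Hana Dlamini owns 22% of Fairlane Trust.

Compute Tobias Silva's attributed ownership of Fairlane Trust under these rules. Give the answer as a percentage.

65.6%

By parent–child attribution (R3), Tobias Silva is treated as also owning Mateo Silva's interest in Halcyon Shipping BV, giving 25% + 65% = 90%.
By parent–child attribution (R3), Tobias Silva is treated as also owning Mateo Silva's interest in Beacon Pharma AG, giving 51% + 49% = 100%.
Chain via Halcyon Shipping BV (R2): 90% × 14% = 12.6% of Fairlane Trust.
Chain via Beacon Pharma AG (R2): 100% × 53% = 53% of Fairlane Trust.
Aggregating (R1): 12.6% + 53% = 65.6%.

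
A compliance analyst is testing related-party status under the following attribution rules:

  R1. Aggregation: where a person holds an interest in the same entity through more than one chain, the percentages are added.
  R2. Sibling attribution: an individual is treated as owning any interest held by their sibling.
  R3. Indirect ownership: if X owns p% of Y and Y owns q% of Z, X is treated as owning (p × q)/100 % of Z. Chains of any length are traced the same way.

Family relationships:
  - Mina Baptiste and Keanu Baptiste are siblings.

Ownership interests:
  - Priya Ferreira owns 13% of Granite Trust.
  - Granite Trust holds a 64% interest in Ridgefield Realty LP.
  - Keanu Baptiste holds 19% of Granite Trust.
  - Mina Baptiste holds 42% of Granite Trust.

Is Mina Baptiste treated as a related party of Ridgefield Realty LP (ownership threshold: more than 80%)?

By sibling attribution (R2), Mina Baptiste is treated as also owning Keanu Baptiste's interest in Granite Trust, giving 42% + 19% = 61%.
Chain via Granite Trust (R3): 61% × 64% = 39.04% of Ridgefield Realty LP.
39.04% does not exceed the 80% threshold, so Mina is not a related party to Ridgefield Realty LP.

No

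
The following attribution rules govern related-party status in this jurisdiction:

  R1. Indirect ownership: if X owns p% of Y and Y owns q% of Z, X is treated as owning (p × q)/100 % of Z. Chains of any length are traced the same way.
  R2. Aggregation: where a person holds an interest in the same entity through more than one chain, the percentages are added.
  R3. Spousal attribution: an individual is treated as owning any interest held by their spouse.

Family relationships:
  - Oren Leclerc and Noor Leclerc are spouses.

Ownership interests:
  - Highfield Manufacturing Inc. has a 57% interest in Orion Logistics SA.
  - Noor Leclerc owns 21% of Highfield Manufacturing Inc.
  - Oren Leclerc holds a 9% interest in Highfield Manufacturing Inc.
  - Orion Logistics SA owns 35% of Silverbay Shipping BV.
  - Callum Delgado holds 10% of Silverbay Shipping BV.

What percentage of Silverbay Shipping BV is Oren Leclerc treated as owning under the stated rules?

By spousal attribution (R3), Oren Leclerc is treated as also owning Noor Leclerc's interest in Highfield Manufacturing Inc, giving 9% + 21% = 30%.
Chain via Highfield Manufacturing Inc. → Orion Logistics SA (R1): 30% × 57% × 35% = 5.985% of Silverbay Shipping BV.

5.985%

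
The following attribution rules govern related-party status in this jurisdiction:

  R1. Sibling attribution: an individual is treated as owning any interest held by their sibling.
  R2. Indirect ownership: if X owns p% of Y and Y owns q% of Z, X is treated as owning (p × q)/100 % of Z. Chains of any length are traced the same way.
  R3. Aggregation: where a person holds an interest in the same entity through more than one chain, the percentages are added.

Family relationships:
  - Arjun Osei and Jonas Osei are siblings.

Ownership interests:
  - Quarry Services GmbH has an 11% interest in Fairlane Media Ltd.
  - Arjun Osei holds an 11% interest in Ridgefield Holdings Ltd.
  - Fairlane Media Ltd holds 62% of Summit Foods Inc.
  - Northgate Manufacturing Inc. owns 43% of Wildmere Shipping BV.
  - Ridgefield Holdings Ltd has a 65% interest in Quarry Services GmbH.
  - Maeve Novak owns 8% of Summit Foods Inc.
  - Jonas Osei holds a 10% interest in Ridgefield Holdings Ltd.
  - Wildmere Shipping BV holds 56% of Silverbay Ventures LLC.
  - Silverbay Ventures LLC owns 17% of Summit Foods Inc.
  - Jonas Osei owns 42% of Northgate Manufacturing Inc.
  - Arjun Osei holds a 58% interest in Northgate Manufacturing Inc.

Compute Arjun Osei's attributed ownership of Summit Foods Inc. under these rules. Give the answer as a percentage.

By sibling attribution (R1), Arjun Osei is treated as also owning Jonas Osei's interest in Northgate Manufacturing Inc, giving 58% + 42% = 100%.
By sibling attribution (R1), Arjun Osei is treated as also owning Jonas Osei's interest in Ridgefield Holdings Ltd, giving 11% + 10% = 21%.
Chain via Northgate Manufacturing Inc. → Wildmere Shipping BV → Silverbay Ventures LLC (R2): 100% × 43% × 56% × 17% = 4.0936% of Summit Foods Inc.
Chain via Ridgefield Holdings Ltd → Quarry Services GmbH → Fairlane Media Ltd (R2): 21% × 65% × 11% × 62% = 0.93093% of Summit Foods Inc.
Aggregating (R3): 4.0936% + 0.93093% = 5.02453%.

5.02453%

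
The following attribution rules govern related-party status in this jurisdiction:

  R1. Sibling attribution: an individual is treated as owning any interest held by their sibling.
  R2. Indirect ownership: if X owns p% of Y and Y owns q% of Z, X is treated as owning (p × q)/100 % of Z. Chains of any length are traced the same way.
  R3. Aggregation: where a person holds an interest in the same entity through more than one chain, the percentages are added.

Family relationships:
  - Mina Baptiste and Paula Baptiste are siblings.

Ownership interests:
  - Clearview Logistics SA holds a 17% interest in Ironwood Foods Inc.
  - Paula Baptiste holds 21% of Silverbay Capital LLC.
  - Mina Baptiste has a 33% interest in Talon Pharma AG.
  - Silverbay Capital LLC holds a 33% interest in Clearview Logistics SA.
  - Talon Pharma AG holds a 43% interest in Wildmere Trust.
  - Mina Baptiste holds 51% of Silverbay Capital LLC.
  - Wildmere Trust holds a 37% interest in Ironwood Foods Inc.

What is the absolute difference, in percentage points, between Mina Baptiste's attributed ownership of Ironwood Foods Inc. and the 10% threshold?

0.7105

By sibling attribution (R1), Mina Baptiste is treated as also owning Paula Baptiste's interest in Silverbay Capital LLC, giving 51% + 21% = 72%.
Chain via Silverbay Capital LLC → Clearview Logistics SA (R2): 72% × 33% × 17% = 4.0392% of Ironwood Foods Inc.
Chain via Talon Pharma AG → Wildmere Trust (R2): 33% × 43% × 37% = 5.2503% of Ironwood Foods Inc.
Aggregating (R3): 4.0392% + 5.2503% = 9.2895%.
9.2895% falls short of the 10% threshold by 0.7105 percentage points.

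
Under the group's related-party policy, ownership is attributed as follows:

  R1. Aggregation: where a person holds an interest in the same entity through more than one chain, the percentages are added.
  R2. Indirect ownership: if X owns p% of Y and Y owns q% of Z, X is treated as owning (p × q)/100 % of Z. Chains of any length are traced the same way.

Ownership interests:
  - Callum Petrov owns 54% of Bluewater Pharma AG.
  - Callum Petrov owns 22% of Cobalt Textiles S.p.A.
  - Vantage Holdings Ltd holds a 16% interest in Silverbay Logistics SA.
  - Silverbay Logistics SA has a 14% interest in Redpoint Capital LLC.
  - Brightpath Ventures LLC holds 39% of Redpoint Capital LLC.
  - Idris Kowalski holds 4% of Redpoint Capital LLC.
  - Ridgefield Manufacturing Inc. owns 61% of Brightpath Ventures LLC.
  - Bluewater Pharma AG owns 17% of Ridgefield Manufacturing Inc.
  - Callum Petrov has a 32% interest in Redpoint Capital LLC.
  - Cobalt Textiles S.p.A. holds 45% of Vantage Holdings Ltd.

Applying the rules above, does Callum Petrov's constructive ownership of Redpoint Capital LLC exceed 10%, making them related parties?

Chain via Cobalt Textiles S.p.A. → Vantage Holdings Ltd → Silverbay Logistics SA (R2): 22% × 45% × 16% × 14% = 0.22176% of Redpoint Capital LLC.
Chain via Bluewater Pharma AG → Ridgefield Manufacturing Inc. → Brightpath Ventures LLC (R2): 54% × 17% × 61% × 39% = 2.183922% of Redpoint Capital LLC.
Direct interest in Redpoint Capital LLC: 32%.
Aggregating (R1): 0.22176% + 2.183922% + 32% = 34.405682%.
34.405682% exceeds the 10% threshold, so Callum is a related party to Redpoint Capital LLC.

Yes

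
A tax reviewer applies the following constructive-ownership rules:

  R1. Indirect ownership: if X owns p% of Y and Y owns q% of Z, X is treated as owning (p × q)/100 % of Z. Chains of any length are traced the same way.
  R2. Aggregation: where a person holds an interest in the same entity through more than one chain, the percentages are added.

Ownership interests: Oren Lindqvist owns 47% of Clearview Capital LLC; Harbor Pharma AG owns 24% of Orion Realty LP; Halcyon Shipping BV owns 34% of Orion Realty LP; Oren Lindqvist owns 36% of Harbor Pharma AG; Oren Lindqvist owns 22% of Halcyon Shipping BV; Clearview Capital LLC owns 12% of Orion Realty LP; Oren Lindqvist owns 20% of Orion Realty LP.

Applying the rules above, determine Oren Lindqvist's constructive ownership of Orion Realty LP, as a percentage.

41.76%

Chain via Harbor Pharma AG (R1): 36% × 24% = 8.64% of Orion Realty LP.
Chain via Clearview Capital LLC (R1): 47% × 12% = 5.64% of Orion Realty LP.
Chain via Halcyon Shipping BV (R1): 22% × 34% = 7.48% of Orion Realty LP.
Direct interest in Orion Realty LP: 20%.
Aggregating (R2): 8.64% + 5.64% + 7.48% + 20% = 41.76%.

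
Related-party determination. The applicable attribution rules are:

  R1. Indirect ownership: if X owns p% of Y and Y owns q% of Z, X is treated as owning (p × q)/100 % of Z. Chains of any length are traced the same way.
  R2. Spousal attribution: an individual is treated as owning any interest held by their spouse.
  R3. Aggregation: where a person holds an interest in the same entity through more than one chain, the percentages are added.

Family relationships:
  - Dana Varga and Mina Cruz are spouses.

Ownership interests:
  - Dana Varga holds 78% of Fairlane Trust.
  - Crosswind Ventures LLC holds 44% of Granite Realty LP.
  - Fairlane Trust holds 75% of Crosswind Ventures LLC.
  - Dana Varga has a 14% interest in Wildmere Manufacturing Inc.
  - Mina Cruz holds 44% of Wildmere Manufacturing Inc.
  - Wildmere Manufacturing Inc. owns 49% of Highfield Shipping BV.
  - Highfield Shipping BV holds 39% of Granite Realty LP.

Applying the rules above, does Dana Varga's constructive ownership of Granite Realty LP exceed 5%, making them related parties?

By spousal attribution (R2), Dana Varga is treated as also owning Mina Cruz's interest in Wildmere Manufacturing Inc, giving 14% + 44% = 58%.
Chain via Fairlane Trust → Crosswind Ventures LLC (R1): 78% × 75% × 44% = 25.74% of Granite Realty LP.
Chain via Wildmere Manufacturing Inc. → Highfield Shipping BV (R1): 58% × 49% × 39% = 11.0838% of Granite Realty LP.
Aggregating (R3): 25.74% + 11.0838% = 36.8238%.
36.8238% exceeds the 5% threshold, so Dana is a related party to Granite Realty LP.

Yes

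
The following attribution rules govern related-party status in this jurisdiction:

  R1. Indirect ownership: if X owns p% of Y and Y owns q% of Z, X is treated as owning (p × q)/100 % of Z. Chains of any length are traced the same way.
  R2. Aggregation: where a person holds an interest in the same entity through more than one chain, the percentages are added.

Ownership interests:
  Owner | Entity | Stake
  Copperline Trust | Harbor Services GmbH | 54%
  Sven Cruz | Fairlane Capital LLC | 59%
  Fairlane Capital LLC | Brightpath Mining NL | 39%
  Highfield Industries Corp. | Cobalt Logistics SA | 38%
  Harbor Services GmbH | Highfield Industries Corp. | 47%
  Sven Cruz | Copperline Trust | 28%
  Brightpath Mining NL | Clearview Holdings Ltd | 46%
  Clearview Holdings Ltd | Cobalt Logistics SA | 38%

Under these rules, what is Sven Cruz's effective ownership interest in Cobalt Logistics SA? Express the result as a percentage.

6.72258%

Chain via Fairlane Capital LLC → Brightpath Mining NL → Clearview Holdings Ltd (R1): 59% × 39% × 46% × 38% = 4.022148% of Cobalt Logistics SA.
Chain via Copperline Trust → Harbor Services GmbH → Highfield Industries Corp. (R1): 28% × 54% × 47% × 38% = 2.700432% of Cobalt Logistics SA.
Aggregating (R2): 4.022148% + 2.700432% = 6.72258%.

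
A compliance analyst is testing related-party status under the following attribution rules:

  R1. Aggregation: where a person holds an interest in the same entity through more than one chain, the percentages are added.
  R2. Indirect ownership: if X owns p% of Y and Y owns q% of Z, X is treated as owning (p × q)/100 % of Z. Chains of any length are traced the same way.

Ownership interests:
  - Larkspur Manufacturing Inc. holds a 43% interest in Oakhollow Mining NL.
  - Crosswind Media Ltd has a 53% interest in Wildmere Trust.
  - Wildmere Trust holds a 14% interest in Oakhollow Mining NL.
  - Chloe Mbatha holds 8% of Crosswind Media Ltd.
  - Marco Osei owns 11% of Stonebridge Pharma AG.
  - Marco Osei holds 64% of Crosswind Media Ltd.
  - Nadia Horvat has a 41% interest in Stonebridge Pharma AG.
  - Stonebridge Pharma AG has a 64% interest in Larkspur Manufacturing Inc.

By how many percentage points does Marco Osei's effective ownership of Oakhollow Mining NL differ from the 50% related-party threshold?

42.224

Chain via Stonebridge Pharma AG → Larkspur Manufacturing Inc. (R2): 11% × 64% × 43% = 3.0272% of Oakhollow Mining NL.
Chain via Crosswind Media Ltd → Wildmere Trust (R2): 64% × 53% × 14% = 4.7488% of Oakhollow Mining NL.
Aggregating (R1): 3.0272% + 4.7488% = 7.776%.
7.776% falls short of the 50% threshold by 42.224 percentage points.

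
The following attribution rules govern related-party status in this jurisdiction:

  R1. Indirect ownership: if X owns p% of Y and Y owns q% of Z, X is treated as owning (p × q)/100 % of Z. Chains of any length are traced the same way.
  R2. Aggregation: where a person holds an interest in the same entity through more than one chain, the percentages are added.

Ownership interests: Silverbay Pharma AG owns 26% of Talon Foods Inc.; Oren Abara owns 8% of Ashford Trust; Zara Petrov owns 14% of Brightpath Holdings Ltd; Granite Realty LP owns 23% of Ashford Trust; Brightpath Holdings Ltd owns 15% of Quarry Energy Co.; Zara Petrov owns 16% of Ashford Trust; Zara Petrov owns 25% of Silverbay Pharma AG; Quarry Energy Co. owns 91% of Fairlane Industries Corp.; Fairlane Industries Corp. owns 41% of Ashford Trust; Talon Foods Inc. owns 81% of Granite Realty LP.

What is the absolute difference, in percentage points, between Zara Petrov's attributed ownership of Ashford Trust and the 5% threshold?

12.99446

Chain via Silverbay Pharma AG → Talon Foods Inc. → Granite Realty LP (R1): 25% × 26% × 81% × 23% = 1.21095% of Ashford Trust.
Chain via Brightpath Holdings Ltd → Quarry Energy Co. → Fairlane Industries Corp. (R1): 14% × 15% × 91% × 41% = 0.78351% of Ashford Trust.
Direct interest in Ashford Trust: 16%.
Aggregating (R2): 1.21095% + 0.78351% + 16% = 17.99446%.
17.99446% exceeds the 5% threshold by 12.99446 percentage points.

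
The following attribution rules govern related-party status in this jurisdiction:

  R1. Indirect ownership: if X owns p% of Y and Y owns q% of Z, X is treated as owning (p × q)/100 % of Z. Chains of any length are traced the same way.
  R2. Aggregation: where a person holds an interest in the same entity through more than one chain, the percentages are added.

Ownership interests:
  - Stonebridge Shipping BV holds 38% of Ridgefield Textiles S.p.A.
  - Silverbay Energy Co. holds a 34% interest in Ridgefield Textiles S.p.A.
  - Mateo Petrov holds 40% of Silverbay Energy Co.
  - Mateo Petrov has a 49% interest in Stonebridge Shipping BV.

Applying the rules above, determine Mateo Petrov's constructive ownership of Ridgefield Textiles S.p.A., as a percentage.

Chain via Silverbay Energy Co. (R1): 40% × 34% = 13.6% of Ridgefield Textiles S.p.A.
Chain via Stonebridge Shipping BV (R1): 49% × 38% = 18.62% of Ridgefield Textiles S.p.A.
Aggregating (R2): 13.6% + 18.62% = 32.22%.

32.22%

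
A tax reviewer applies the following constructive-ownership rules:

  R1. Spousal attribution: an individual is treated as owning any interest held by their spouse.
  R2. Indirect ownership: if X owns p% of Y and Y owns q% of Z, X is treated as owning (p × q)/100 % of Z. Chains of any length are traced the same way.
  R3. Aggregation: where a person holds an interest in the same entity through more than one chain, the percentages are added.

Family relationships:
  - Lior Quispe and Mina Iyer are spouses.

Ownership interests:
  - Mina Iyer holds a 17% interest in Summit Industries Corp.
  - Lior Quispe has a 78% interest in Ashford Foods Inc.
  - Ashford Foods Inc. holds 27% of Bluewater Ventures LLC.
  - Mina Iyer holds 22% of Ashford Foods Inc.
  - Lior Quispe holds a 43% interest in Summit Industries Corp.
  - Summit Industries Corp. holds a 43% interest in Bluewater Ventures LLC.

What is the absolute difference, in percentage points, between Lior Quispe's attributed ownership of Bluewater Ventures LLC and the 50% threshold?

2.8

By spousal attribution (R1), Lior Quispe is treated as also owning Mina Iyer's interest in Summit Industries Corp, giving 43% + 17% = 60%.
By spousal attribution (R1), Lior Quispe is treated as also owning Mina Iyer's interest in Ashford Foods Inc, giving 78% + 22% = 100%.
Chain via Summit Industries Corp. (R2): 60% × 43% = 25.8% of Bluewater Ventures LLC.
Chain via Ashford Foods Inc. (R2): 100% × 27% = 27% of Bluewater Ventures LLC.
Aggregating (R3): 25.8% + 27% = 52.8%.
52.8% exceeds the 50% threshold by 2.8 percentage points.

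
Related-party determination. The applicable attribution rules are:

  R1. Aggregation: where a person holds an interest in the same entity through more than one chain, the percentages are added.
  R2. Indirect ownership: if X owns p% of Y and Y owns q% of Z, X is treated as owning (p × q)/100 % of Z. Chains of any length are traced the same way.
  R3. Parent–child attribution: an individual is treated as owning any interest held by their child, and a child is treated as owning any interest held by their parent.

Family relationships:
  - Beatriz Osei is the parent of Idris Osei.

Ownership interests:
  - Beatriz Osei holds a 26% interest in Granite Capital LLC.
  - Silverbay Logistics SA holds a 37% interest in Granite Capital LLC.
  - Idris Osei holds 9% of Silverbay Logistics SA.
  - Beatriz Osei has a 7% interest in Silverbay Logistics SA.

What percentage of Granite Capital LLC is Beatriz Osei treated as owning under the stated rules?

By parent–child attribution (R3), Beatriz Osei is treated as also owning Idris Osei's interest in Silverbay Logistics SA, giving 7% + 9% = 16%.
Chain via Silverbay Logistics SA (R2): 16% × 37% = 5.92% of Granite Capital LLC.
Direct interest in Granite Capital LLC: 26%.
Aggregating (R1): 5.92% + 26% = 31.92%.

31.92%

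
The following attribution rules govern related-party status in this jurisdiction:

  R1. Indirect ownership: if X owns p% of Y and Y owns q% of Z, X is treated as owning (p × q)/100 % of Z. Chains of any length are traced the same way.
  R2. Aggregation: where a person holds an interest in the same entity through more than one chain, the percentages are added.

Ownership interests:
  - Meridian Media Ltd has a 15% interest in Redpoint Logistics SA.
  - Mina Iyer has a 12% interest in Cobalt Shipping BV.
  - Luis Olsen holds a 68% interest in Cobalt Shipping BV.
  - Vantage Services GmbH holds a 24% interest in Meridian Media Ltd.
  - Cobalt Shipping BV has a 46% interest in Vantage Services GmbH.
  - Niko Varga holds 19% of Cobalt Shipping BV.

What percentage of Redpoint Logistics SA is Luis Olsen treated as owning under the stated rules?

1.12608%

Chain via Cobalt Shipping BV → Vantage Services GmbH → Meridian Media Ltd (R1): 68% × 46% × 24% × 15% = 1.12608% of Redpoint Logistics SA.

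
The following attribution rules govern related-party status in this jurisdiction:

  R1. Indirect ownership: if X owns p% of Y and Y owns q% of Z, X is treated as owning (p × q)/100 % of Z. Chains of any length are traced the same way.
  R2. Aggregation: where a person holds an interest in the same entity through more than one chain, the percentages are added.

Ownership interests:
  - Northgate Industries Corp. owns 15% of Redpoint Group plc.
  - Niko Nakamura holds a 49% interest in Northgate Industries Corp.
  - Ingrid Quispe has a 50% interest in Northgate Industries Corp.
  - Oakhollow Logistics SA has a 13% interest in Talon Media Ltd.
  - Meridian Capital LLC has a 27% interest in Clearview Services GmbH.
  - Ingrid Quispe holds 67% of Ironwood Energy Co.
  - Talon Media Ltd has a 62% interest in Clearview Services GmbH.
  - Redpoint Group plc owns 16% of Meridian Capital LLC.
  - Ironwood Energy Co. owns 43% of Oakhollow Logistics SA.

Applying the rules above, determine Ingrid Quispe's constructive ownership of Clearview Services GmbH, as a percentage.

Chain via Northgate Industries Corp. → Redpoint Group plc → Meridian Capital LLC (R1): 50% × 15% × 16% × 27% = 0.324% of Clearview Services GmbH.
Chain via Ironwood Energy Co. → Oakhollow Logistics SA → Talon Media Ltd (R1): 67% × 43% × 13% × 62% = 2.322086% of Clearview Services GmbH.
Aggregating (R2): 0.324% + 2.322086% = 2.646086%.

2.646086%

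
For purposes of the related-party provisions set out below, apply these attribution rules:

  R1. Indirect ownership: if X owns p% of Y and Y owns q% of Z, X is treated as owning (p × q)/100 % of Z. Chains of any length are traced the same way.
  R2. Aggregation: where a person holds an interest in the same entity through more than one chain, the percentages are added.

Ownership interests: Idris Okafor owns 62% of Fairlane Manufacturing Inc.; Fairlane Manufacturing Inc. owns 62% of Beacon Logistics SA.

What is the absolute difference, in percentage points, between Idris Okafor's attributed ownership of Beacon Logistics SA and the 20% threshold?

18.44

Chain via Fairlane Manufacturing Inc. (R1): 62% × 62% = 38.44% of Beacon Logistics SA.
38.44% exceeds the 20% threshold by 18.44 percentage points.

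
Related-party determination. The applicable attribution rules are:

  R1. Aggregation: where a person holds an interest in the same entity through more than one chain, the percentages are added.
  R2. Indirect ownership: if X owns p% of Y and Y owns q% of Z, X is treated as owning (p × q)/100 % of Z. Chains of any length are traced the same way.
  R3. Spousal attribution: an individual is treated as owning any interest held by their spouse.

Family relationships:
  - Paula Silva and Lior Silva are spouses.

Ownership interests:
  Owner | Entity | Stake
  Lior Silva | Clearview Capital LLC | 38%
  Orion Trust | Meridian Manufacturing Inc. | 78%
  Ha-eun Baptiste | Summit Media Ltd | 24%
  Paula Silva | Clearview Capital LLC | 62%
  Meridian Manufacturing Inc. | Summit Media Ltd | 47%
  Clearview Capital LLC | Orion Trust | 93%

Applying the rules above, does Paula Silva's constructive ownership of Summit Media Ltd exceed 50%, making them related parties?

No

By spousal attribution (R3), Paula Silva is treated as also owning Lior Silva's interest in Clearview Capital LLC, giving 62% + 38% = 100%.
Chain via Clearview Capital LLC → Orion Trust → Meridian Manufacturing Inc. (R2): 100% × 93% × 78% × 47% = 34.0938% of Summit Media Ltd.
34.0938% does not exceed the 50% threshold, so Paula is not a related party to Summit Media Ltd.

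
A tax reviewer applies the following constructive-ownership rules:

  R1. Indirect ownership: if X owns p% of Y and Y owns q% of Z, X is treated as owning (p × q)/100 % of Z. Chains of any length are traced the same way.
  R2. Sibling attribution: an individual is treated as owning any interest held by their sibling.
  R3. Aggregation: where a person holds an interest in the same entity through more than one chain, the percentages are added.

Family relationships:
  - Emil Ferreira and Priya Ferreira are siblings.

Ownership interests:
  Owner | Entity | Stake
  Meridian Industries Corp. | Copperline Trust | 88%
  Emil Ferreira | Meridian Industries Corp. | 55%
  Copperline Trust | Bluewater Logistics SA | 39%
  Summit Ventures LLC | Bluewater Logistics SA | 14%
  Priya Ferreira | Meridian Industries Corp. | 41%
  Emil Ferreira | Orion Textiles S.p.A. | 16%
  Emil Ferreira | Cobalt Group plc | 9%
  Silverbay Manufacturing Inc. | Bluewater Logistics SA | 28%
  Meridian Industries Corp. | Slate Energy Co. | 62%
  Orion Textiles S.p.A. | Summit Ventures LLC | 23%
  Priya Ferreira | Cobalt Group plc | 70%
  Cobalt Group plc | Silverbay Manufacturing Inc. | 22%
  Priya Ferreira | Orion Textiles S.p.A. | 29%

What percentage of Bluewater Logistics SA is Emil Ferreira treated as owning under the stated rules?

39.2626%

By sibling attribution (R2), Emil Ferreira is treated as also owning Priya Ferreira's interest in Meridian Industries Corp, giving 55% + 41% = 96%.
By sibling attribution (R2), Emil Ferreira is treated as also owning Priya Ferreira's interest in Cobalt Group plc, giving 9% + 70% = 79%.
By sibling attribution (R2), Emil Ferreira is treated as also owning Priya Ferreira's interest in Orion Textiles S.p.A, giving 16% + 29% = 45%.
Chain via Meridian Industries Corp. → Copperline Trust (R1): 96% × 88% × 39% = 32.9472% of Bluewater Logistics SA.
Chain via Cobalt Group plc → Silverbay Manufacturing Inc. (R1): 79% × 22% × 28% = 4.8664% of Bluewater Logistics SA.
Chain via Orion Textiles S.p.A. → Summit Ventures LLC (R1): 45% × 23% × 14% = 1.449% of Bluewater Logistics SA.
Aggregating (R3): 32.9472% + 4.8664% + 1.449% = 39.2626%.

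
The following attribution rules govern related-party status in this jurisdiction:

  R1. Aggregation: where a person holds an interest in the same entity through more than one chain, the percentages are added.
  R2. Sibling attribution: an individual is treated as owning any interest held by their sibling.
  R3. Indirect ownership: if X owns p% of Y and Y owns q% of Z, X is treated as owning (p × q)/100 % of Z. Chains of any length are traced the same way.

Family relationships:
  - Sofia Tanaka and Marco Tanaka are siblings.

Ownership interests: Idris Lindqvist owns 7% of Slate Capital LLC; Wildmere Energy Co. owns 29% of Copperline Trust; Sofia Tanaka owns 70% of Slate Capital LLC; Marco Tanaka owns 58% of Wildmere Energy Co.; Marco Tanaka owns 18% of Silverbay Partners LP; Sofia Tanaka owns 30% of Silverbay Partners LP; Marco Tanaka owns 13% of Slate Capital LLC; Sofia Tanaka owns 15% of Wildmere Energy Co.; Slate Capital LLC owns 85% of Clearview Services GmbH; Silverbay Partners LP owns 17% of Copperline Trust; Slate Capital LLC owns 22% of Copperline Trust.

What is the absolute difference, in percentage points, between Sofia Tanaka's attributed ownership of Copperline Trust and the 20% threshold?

By sibling attribution (R2), Sofia Tanaka is treated as also owning Marco Tanaka's interest in Silverbay Partners LP, giving 30% + 18% = 48%.
By sibling attribution (R2), Sofia Tanaka is treated as also owning Marco Tanaka's interest in Slate Capital LLC, giving 70% + 13% = 83%.
By sibling attribution (R2), Sofia Tanaka is treated as also owning Marco Tanaka's interest in Wildmere Energy Co, giving 15% + 58% = 73%.
Chain via Silverbay Partners LP (R3): 48% × 17% = 8.16% of Copperline Trust.
Chain via Slate Capital LLC (R3): 83% × 22% = 18.26% of Copperline Trust.
Chain via Wildmere Energy Co. (R3): 73% × 29% = 21.17% of Copperline Trust.
Aggregating (R1): 8.16% + 18.26% + 21.17% = 47.59%.
47.59% exceeds the 20% threshold by 27.59 percentage points.

27.59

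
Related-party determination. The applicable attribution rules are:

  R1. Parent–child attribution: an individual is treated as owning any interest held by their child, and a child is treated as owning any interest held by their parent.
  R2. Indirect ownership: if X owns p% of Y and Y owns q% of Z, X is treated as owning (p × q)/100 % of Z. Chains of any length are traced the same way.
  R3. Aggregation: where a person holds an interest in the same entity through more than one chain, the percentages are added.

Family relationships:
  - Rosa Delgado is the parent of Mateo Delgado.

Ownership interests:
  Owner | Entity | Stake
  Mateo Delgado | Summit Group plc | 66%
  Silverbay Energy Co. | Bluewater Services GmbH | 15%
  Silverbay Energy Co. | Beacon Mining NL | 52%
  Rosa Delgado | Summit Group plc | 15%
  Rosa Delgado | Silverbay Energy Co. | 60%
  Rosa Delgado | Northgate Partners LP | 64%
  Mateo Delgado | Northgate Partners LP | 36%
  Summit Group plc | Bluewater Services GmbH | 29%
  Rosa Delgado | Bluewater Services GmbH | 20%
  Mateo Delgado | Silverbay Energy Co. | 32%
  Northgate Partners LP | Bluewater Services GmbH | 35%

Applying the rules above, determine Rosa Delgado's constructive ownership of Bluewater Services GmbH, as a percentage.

92.29%

By parent–child attribution (R1), Rosa Delgado is treated as also owning Mateo Delgado's interest in Northgate Partners LP, giving 64% + 36% = 100%.
By parent–child attribution (R1), Rosa Delgado is treated as also owning Mateo Delgado's interest in Summit Group plc, giving 15% + 66% = 81%.
By parent–child attribution (R1), Rosa Delgado is treated as also owning Mateo Delgado's interest in Silverbay Energy Co, giving 60% + 32% = 92%.
Chain via Northgate Partners LP (R2): 100% × 35% = 35% of Bluewater Services GmbH.
Chain via Summit Group plc (R2): 81% × 29% = 23.49% of Bluewater Services GmbH.
Chain via Silverbay Energy Co. (R2): 92% × 15% = 13.8% of Bluewater Services GmbH.
Direct interest in Bluewater Services GmbH: 20%.
Aggregating (R3): 35% + 23.49% + 13.8% + 20% = 92.29%.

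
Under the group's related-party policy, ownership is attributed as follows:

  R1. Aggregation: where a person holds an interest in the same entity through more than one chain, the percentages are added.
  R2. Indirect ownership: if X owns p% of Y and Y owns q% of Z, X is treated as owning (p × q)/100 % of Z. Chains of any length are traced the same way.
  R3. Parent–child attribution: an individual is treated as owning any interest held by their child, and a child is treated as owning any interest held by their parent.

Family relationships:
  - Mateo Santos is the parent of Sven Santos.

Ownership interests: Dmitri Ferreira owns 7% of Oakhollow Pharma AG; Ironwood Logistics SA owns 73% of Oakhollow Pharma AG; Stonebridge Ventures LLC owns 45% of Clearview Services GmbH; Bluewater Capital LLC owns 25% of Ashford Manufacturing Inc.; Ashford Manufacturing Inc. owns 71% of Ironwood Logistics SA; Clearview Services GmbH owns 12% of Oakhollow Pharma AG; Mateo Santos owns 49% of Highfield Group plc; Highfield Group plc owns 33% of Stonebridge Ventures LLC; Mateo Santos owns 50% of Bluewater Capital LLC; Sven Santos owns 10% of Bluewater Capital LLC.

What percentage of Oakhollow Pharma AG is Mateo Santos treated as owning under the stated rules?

8.64768%

By parent–child attribution (R3), Mateo Santos is treated as also owning Sven Santos's interest in Bluewater Capital LLC, giving 50% + 10% = 60%.
Chain via Bluewater Capital LLC → Ashford Manufacturing Inc. → Ironwood Logistics SA (R2): 60% × 25% × 71% × 73% = 7.7745% of Oakhollow Pharma AG.
Chain via Highfield Group plc → Stonebridge Ventures LLC → Clearview Services GmbH (R2): 49% × 33% × 45% × 12% = 0.87318% of Oakhollow Pharma AG.
Aggregating (R1): 7.7745% + 0.87318% = 8.64768%.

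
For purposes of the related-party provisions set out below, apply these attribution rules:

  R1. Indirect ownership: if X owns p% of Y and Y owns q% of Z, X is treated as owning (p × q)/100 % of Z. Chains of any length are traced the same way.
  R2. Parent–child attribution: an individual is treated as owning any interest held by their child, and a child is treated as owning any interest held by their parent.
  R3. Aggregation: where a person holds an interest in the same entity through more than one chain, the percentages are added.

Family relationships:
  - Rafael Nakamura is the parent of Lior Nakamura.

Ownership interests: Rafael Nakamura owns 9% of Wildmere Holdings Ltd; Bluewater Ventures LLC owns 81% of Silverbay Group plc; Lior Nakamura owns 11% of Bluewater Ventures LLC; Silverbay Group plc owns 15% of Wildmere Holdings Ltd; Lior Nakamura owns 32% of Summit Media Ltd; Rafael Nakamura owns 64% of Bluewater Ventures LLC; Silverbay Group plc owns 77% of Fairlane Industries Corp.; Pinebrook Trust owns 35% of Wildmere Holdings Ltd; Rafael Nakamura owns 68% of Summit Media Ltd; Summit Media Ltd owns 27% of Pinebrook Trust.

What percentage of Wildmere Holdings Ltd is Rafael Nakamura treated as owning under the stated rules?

27.5625%

By parent–child attribution (R2), Rafael Nakamura is treated as also owning Lior Nakamura's interest in Bluewater Ventures LLC, giving 64% + 11% = 75%.
By parent–child attribution (R2), Rafael Nakamura is treated as also owning Lior Nakamura's interest in Summit Media Ltd, giving 68% + 32% = 100%.
Chain via Bluewater Ventures LLC → Silverbay Group plc (R1): 75% × 81% × 15% = 9.1125% of Wildmere Holdings Ltd.
Chain via Summit Media Ltd → Pinebrook Trust (R1): 100% × 27% × 35% = 9.45% of Wildmere Holdings Ltd.
Direct interest in Wildmere Holdings Ltd: 9%.
Aggregating (R3): 9.1125% + 9.45% + 9% = 27.5625%.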